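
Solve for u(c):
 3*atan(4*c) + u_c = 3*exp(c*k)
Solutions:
 u(c) = C1 - 3*c*atan(4*c) + 3*Piecewise((exp(c*k)/k, Ne(k, 0)), (c, True)) + 3*log(16*c^2 + 1)/8


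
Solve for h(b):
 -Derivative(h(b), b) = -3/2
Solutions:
 h(b) = C1 + 3*b/2


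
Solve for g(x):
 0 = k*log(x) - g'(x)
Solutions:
 g(x) = C1 + k*x*log(x) - k*x


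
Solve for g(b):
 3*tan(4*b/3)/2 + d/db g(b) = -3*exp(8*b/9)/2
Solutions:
 g(b) = C1 - 27*exp(8*b/9)/16 + 9*log(cos(4*b/3))/8


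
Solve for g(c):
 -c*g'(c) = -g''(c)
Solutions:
 g(c) = C1 + C2*erfi(sqrt(2)*c/2)


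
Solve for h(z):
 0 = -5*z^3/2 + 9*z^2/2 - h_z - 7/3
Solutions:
 h(z) = C1 - 5*z^4/8 + 3*z^3/2 - 7*z/3


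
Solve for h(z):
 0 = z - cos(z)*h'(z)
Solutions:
 h(z) = C1 + Integral(z/cos(z), z)


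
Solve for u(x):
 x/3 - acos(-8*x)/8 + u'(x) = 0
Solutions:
 u(x) = C1 - x^2/6 + x*acos(-8*x)/8 + sqrt(1 - 64*x^2)/64


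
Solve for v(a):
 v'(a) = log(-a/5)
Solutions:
 v(a) = C1 + a*log(-a) + a*(-log(5) - 1)


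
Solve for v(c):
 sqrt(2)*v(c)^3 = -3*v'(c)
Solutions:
 v(c) = -sqrt(6)*sqrt(-1/(C1 - sqrt(2)*c))/2
 v(c) = sqrt(6)*sqrt(-1/(C1 - sqrt(2)*c))/2


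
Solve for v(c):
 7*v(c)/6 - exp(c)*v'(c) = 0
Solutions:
 v(c) = C1*exp(-7*exp(-c)/6)


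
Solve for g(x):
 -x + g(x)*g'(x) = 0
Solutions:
 g(x) = -sqrt(C1 + x^2)
 g(x) = sqrt(C1 + x^2)


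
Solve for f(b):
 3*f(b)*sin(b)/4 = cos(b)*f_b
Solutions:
 f(b) = C1/cos(b)^(3/4)


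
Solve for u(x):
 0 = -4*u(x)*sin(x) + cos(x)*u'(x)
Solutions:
 u(x) = C1/cos(x)^4


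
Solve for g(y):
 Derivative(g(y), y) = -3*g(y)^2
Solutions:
 g(y) = 1/(C1 + 3*y)


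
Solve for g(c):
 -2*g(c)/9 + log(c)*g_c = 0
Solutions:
 g(c) = C1*exp(2*li(c)/9)


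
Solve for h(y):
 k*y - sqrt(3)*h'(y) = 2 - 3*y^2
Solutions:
 h(y) = C1 + sqrt(3)*k*y^2/6 + sqrt(3)*y^3/3 - 2*sqrt(3)*y/3


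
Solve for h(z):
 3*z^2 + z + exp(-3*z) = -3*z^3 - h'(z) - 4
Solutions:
 h(z) = C1 - 3*z^4/4 - z^3 - z^2/2 - 4*z + exp(-3*z)/3


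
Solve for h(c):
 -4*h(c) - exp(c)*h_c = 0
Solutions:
 h(c) = C1*exp(4*exp(-c))


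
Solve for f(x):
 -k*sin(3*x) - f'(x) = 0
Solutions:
 f(x) = C1 + k*cos(3*x)/3


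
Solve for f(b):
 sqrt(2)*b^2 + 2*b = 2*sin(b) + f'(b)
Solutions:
 f(b) = C1 + sqrt(2)*b^3/3 + b^2 + 2*cos(b)


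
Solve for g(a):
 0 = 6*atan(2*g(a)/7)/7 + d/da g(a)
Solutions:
 Integral(1/atan(2*_y/7), (_y, g(a))) = C1 - 6*a/7


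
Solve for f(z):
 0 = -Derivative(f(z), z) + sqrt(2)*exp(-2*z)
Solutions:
 f(z) = C1 - sqrt(2)*exp(-2*z)/2


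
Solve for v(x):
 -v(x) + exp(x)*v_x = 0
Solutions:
 v(x) = C1*exp(-exp(-x))


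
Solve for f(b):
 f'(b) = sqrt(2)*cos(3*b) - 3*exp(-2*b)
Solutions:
 f(b) = C1 + sqrt(2)*sin(3*b)/3 + 3*exp(-2*b)/2


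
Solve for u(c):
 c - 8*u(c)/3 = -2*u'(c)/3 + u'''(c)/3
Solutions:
 u(c) = C1*exp(6^(1/3)*c*(6^(1/3)/(sqrt(318) + 18)^(1/3) + (sqrt(318) + 18)^(1/3))/6)*sin(2^(1/3)*3^(1/6)*c*(-3^(2/3)*(sqrt(318) + 18)^(1/3) + 3*2^(1/3)/(sqrt(318) + 18)^(1/3))/6) + C2*exp(6^(1/3)*c*(6^(1/3)/(sqrt(318) + 18)^(1/3) + (sqrt(318) + 18)^(1/3))/6)*cos(2^(1/3)*3^(1/6)*c*(-3^(2/3)*(sqrt(318) + 18)^(1/3) + 3*2^(1/3)/(sqrt(318) + 18)^(1/3))/6) + C3*exp(-6^(1/3)*c*(6^(1/3)/(sqrt(318) + 18)^(1/3) + (sqrt(318) + 18)^(1/3))/3) + 3*c/8 + 3/32


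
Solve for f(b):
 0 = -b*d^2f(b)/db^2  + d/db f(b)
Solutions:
 f(b) = C1 + C2*b^2


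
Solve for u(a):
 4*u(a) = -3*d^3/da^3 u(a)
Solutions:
 u(a) = C3*exp(-6^(2/3)*a/3) + (C1*sin(2^(2/3)*3^(1/6)*a/2) + C2*cos(2^(2/3)*3^(1/6)*a/2))*exp(6^(2/3)*a/6)


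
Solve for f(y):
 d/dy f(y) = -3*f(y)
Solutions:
 f(y) = C1*exp(-3*y)


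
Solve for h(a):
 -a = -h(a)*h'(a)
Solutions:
 h(a) = -sqrt(C1 + a^2)
 h(a) = sqrt(C1 + a^2)


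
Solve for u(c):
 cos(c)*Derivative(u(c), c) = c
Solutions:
 u(c) = C1 + Integral(c/cos(c), c)


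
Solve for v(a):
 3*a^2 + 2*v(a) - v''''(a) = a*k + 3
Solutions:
 v(a) = C1*exp(-2^(1/4)*a) + C2*exp(2^(1/4)*a) + C3*sin(2^(1/4)*a) + C4*cos(2^(1/4)*a) - 3*a^2/2 + a*k/2 + 3/2


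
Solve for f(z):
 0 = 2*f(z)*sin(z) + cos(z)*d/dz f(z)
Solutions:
 f(z) = C1*cos(z)^2


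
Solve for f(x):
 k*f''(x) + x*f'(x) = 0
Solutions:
 f(x) = C1 + C2*sqrt(k)*erf(sqrt(2)*x*sqrt(1/k)/2)


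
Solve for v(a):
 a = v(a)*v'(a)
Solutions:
 v(a) = -sqrt(C1 + a^2)
 v(a) = sqrt(C1 + a^2)


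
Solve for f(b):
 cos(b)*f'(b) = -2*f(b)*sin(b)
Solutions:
 f(b) = C1*cos(b)^2


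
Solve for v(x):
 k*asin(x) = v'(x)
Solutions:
 v(x) = C1 + k*(x*asin(x) + sqrt(1 - x^2))


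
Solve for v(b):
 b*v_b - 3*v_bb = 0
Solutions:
 v(b) = C1 + C2*erfi(sqrt(6)*b/6)


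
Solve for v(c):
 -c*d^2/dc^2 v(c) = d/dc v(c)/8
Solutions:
 v(c) = C1 + C2*c^(7/8)


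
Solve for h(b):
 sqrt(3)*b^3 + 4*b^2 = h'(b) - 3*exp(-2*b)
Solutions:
 h(b) = C1 + sqrt(3)*b^4/4 + 4*b^3/3 - 3*exp(-2*b)/2


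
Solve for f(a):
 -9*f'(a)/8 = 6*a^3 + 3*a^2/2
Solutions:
 f(a) = C1 - 4*a^4/3 - 4*a^3/9


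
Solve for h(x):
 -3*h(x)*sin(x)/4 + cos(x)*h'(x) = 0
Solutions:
 h(x) = C1/cos(x)^(3/4)


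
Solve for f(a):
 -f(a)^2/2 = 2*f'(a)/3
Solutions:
 f(a) = 4/(C1 + 3*a)


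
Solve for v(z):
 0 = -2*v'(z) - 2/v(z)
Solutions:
 v(z) = -sqrt(C1 - 2*z)
 v(z) = sqrt(C1 - 2*z)


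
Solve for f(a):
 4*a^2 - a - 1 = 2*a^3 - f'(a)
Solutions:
 f(a) = C1 + a^4/2 - 4*a^3/3 + a^2/2 + a


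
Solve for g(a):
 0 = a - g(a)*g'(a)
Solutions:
 g(a) = -sqrt(C1 + a^2)
 g(a) = sqrt(C1 + a^2)


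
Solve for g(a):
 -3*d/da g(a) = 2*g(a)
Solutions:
 g(a) = C1*exp(-2*a/3)


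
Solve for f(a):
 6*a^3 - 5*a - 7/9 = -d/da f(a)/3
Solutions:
 f(a) = C1 - 9*a^4/2 + 15*a^2/2 + 7*a/3


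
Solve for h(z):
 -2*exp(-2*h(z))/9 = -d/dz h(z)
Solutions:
 h(z) = log(-sqrt(C1 + 4*z)) - log(3)
 h(z) = log(C1 + 4*z)/2 - log(3)


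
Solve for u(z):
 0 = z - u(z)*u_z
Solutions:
 u(z) = -sqrt(C1 + z^2)
 u(z) = sqrt(C1 + z^2)


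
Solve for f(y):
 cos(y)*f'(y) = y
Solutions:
 f(y) = C1 + Integral(y/cos(y), y)


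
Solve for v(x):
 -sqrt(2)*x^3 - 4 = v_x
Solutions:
 v(x) = C1 - sqrt(2)*x^4/4 - 4*x


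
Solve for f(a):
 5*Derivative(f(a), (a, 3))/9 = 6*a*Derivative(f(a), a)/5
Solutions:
 f(a) = C1 + Integral(C2*airyai(3*10^(1/3)*a/5) + C3*airybi(3*10^(1/3)*a/5), a)


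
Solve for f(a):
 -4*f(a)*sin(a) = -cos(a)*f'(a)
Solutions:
 f(a) = C1/cos(a)^4


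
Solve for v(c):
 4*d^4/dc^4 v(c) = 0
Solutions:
 v(c) = C1 + C2*c + C3*c^2 + C4*c^3


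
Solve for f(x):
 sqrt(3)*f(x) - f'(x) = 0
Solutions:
 f(x) = C1*exp(sqrt(3)*x)


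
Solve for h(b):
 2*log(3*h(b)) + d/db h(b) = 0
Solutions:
 Integral(1/(log(_y) + log(3)), (_y, h(b)))/2 = C1 - b


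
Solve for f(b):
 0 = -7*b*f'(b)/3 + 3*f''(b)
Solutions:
 f(b) = C1 + C2*erfi(sqrt(14)*b/6)


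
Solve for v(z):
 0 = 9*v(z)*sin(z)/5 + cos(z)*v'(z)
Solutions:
 v(z) = C1*cos(z)^(9/5)


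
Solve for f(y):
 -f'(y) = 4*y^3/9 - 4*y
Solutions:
 f(y) = C1 - y^4/9 + 2*y^2


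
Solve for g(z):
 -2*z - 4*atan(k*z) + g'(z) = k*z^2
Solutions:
 g(z) = C1 + k*z^3/3 + z^2 + 4*Piecewise((z*atan(k*z) - log(k^2*z^2 + 1)/(2*k), Ne(k, 0)), (0, True))


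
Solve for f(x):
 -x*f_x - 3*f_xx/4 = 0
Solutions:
 f(x) = C1 + C2*erf(sqrt(6)*x/3)


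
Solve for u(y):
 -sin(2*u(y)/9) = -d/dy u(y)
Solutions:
 -y + 9*log(cos(2*u(y)/9) - 1)/4 - 9*log(cos(2*u(y)/9) + 1)/4 = C1


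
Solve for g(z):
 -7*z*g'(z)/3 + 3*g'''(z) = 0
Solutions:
 g(z) = C1 + Integral(C2*airyai(21^(1/3)*z/3) + C3*airybi(21^(1/3)*z/3), z)


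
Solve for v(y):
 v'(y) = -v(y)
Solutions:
 v(y) = C1*exp(-y)


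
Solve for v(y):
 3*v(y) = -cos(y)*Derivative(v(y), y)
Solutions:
 v(y) = C1*(sin(y) - 1)^(3/2)/(sin(y) + 1)^(3/2)


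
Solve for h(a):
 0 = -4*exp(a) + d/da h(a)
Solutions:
 h(a) = C1 + 4*exp(a)


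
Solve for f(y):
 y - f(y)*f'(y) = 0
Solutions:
 f(y) = -sqrt(C1 + y^2)
 f(y) = sqrt(C1 + y^2)


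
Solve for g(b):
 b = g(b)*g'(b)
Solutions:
 g(b) = -sqrt(C1 + b^2)
 g(b) = sqrt(C1 + b^2)


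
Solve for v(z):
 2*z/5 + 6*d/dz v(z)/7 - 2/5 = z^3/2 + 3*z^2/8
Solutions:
 v(z) = C1 + 7*z^4/48 + 7*z^3/48 - 7*z^2/30 + 7*z/15


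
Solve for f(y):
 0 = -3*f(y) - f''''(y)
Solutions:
 f(y) = (C1*sin(sqrt(2)*3^(1/4)*y/2) + C2*cos(sqrt(2)*3^(1/4)*y/2))*exp(-sqrt(2)*3^(1/4)*y/2) + (C3*sin(sqrt(2)*3^(1/4)*y/2) + C4*cos(sqrt(2)*3^(1/4)*y/2))*exp(sqrt(2)*3^(1/4)*y/2)


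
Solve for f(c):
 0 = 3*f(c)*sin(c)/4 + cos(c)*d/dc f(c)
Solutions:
 f(c) = C1*cos(c)^(3/4)


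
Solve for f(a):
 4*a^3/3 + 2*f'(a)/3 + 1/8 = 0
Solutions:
 f(a) = C1 - a^4/2 - 3*a/16


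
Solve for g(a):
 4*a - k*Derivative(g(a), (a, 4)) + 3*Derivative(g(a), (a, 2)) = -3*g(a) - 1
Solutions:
 g(a) = C1*exp(-sqrt(2)*a*sqrt((-sqrt(3)*sqrt(4*k + 3) + 3)/k)/2) + C2*exp(sqrt(2)*a*sqrt((-sqrt(3)*sqrt(4*k + 3) + 3)/k)/2) + C3*exp(-sqrt(2)*a*sqrt((sqrt(3)*sqrt(4*k + 3) + 3)/k)/2) + C4*exp(sqrt(2)*a*sqrt((sqrt(3)*sqrt(4*k + 3) + 3)/k)/2) - 4*a/3 - 1/3


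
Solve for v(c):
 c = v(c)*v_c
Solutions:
 v(c) = -sqrt(C1 + c^2)
 v(c) = sqrt(C1 + c^2)


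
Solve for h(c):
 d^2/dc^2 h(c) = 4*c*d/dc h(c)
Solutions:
 h(c) = C1 + C2*erfi(sqrt(2)*c)


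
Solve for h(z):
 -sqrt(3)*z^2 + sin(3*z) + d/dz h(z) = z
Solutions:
 h(z) = C1 + sqrt(3)*z^3/3 + z^2/2 + cos(3*z)/3


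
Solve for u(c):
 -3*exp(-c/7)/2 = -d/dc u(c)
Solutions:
 u(c) = C1 - 21*exp(-c/7)/2


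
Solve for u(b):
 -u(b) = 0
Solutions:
 u(b) = 0


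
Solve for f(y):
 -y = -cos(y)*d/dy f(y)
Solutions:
 f(y) = C1 + Integral(y/cos(y), y)


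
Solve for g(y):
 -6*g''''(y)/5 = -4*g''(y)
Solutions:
 g(y) = C1 + C2*y + C3*exp(-sqrt(30)*y/3) + C4*exp(sqrt(30)*y/3)


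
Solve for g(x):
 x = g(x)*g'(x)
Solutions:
 g(x) = -sqrt(C1 + x^2)
 g(x) = sqrt(C1 + x^2)


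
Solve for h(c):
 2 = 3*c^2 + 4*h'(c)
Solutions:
 h(c) = C1 - c^3/4 + c/2


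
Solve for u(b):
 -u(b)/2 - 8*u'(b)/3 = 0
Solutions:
 u(b) = C1*exp(-3*b/16)


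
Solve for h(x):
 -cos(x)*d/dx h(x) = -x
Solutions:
 h(x) = C1 + Integral(x/cos(x), x)


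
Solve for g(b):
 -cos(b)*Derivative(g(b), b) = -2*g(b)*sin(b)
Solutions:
 g(b) = C1/cos(b)^2


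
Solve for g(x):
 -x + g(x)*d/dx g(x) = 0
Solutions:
 g(x) = -sqrt(C1 + x^2)
 g(x) = sqrt(C1 + x^2)


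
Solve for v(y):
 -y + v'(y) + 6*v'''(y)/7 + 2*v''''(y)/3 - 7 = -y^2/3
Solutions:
 v(y) = C1 + C2*exp(y*(-12 + 6*6^(2/3)/(7*sqrt(2905) + 379)^(1/3) + 6^(1/3)*(7*sqrt(2905) + 379)^(1/3))/28)*sin(2^(1/3)*3^(1/6)*y*(-3^(2/3)*(7*sqrt(2905) + 379)^(1/3) + 18*2^(1/3)/(7*sqrt(2905) + 379)^(1/3))/28) + C3*exp(y*(-12 + 6*6^(2/3)/(7*sqrt(2905) + 379)^(1/3) + 6^(1/3)*(7*sqrt(2905) + 379)^(1/3))/28)*cos(2^(1/3)*3^(1/6)*y*(-3^(2/3)*(7*sqrt(2905) + 379)^(1/3) + 18*2^(1/3)/(7*sqrt(2905) + 379)^(1/3))/28) + C4*exp(-y*(6*6^(2/3)/(7*sqrt(2905) + 379)^(1/3) + 6 + 6^(1/3)*(7*sqrt(2905) + 379)^(1/3))/14) - y^3/9 + y^2/2 + 53*y/7


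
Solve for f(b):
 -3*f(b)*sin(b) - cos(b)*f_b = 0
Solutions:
 f(b) = C1*cos(b)^3


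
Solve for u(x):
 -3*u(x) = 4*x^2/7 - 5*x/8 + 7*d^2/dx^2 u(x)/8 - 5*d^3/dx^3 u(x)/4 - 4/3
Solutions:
 u(x) = C1*exp(x*(-(180*sqrt(33086) + 32743)^(1/3) - 49/(180*sqrt(33086) + 32743)^(1/3) + 14)/60)*sin(sqrt(3)*x*(-(180*sqrt(33086) + 32743)^(1/3) + 49/(180*sqrt(33086) + 32743)^(1/3))/60) + C2*exp(x*(-(180*sqrt(33086) + 32743)^(1/3) - 49/(180*sqrt(33086) + 32743)^(1/3) + 14)/60)*cos(sqrt(3)*x*(-(180*sqrt(33086) + 32743)^(1/3) + 49/(180*sqrt(33086) + 32743)^(1/3))/60) + C3*exp(x*(49/(180*sqrt(33086) + 32743)^(1/3) + 7 + (180*sqrt(33086) + 32743)^(1/3))/30) - 4*x^2/21 + 5*x/24 + 5/9


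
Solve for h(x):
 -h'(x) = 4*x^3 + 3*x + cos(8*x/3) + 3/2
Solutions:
 h(x) = C1 - x^4 - 3*x^2/2 - 3*x/2 - 3*sin(8*x/3)/8


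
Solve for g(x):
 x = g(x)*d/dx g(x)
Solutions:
 g(x) = -sqrt(C1 + x^2)
 g(x) = sqrt(C1 + x^2)


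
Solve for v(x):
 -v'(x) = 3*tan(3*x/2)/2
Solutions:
 v(x) = C1 + log(cos(3*x/2))


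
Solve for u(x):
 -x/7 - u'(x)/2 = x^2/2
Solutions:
 u(x) = C1 - x^3/3 - x^2/7


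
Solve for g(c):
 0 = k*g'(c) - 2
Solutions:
 g(c) = C1 + 2*c/k


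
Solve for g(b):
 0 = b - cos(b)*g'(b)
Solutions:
 g(b) = C1 + Integral(b/cos(b), b)


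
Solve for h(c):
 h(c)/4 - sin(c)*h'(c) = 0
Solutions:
 h(c) = C1*(cos(c) - 1)^(1/8)/(cos(c) + 1)^(1/8)


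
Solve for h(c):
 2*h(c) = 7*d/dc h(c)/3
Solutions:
 h(c) = C1*exp(6*c/7)


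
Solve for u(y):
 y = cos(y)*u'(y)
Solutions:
 u(y) = C1 + Integral(y/cos(y), y)


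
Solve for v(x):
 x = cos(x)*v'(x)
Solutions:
 v(x) = C1 + Integral(x/cos(x), x)


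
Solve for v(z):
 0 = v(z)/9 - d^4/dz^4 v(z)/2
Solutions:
 v(z) = C1*exp(-2^(1/4)*sqrt(3)*z/3) + C2*exp(2^(1/4)*sqrt(3)*z/3) + C3*sin(2^(1/4)*sqrt(3)*z/3) + C4*cos(2^(1/4)*sqrt(3)*z/3)


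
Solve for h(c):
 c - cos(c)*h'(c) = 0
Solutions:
 h(c) = C1 + Integral(c/cos(c), c)


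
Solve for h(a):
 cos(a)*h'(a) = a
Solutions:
 h(a) = C1 + Integral(a/cos(a), a)


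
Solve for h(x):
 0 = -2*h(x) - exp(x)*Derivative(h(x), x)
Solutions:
 h(x) = C1*exp(2*exp(-x))


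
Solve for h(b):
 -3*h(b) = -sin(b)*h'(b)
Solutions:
 h(b) = C1*(cos(b) - 1)^(3/2)/(cos(b) + 1)^(3/2)


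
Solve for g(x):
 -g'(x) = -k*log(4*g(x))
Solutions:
 Integral(1/(log(_y) + 2*log(2)), (_y, g(x))) = C1 + k*x


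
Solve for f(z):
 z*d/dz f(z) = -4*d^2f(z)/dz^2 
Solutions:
 f(z) = C1 + C2*erf(sqrt(2)*z/4)


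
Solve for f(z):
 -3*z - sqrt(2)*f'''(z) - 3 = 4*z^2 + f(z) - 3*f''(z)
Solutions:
 f(z) = -4*z^2 - 3*z + (C1 + C2/sqrt(exp(sqrt(6)*z)) + C3*sqrt(exp(sqrt(6)*z)))*exp(sqrt(2)*z/2) - 27


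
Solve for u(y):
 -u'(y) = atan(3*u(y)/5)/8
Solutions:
 Integral(1/atan(3*_y/5), (_y, u(y))) = C1 - y/8


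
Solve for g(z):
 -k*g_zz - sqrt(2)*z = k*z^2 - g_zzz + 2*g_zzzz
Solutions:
 g(z) = C1 + C2*z + C3*exp(z*(1 - sqrt(1 - 8*k))/4) + C4*exp(z*(sqrt(1 - 8*k) + 1)/4) - z^4/12 + z^3*(-2 - sqrt(2))/(6*k) + z^2*(2 - 1/k - sqrt(2)/(2*k))/k


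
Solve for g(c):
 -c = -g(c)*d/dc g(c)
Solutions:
 g(c) = -sqrt(C1 + c^2)
 g(c) = sqrt(C1 + c^2)


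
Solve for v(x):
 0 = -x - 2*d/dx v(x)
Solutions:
 v(x) = C1 - x^2/4


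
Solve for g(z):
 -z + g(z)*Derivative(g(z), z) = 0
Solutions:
 g(z) = -sqrt(C1 + z^2)
 g(z) = sqrt(C1 + z^2)


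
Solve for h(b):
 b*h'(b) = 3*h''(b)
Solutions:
 h(b) = C1 + C2*erfi(sqrt(6)*b/6)


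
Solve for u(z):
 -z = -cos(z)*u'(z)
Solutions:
 u(z) = C1 + Integral(z/cos(z), z)


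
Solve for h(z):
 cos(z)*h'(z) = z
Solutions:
 h(z) = C1 + Integral(z/cos(z), z)


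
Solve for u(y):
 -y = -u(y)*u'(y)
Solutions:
 u(y) = -sqrt(C1 + y^2)
 u(y) = sqrt(C1 + y^2)


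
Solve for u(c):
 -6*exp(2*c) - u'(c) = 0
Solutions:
 u(c) = C1 - 3*exp(2*c)


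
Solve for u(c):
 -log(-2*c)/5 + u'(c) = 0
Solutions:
 u(c) = C1 + c*log(-c)/5 + c*(-1 + log(2))/5


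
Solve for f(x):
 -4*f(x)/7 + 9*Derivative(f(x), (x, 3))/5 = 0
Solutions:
 f(x) = C3*exp(2940^(1/3)*x/21) + (C1*sin(3^(5/6)*980^(1/3)*x/42) + C2*cos(3^(5/6)*980^(1/3)*x/42))*exp(-2940^(1/3)*x/42)


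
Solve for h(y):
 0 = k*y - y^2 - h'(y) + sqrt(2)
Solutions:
 h(y) = C1 + k*y^2/2 - y^3/3 + sqrt(2)*y


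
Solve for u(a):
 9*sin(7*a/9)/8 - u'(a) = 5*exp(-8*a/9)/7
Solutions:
 u(a) = C1 - 81*cos(7*a/9)/56 + 45*exp(-8*a/9)/56


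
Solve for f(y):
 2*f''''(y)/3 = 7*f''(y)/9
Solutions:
 f(y) = C1 + C2*y + C3*exp(-sqrt(42)*y/6) + C4*exp(sqrt(42)*y/6)


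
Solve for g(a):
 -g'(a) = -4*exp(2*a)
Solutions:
 g(a) = C1 + 2*exp(2*a)


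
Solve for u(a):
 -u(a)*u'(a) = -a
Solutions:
 u(a) = -sqrt(C1 + a^2)
 u(a) = sqrt(C1 + a^2)


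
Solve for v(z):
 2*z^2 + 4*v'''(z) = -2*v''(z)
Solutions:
 v(z) = C1 + C2*z + C3*exp(-z/2) - z^4/12 + 2*z^3/3 - 4*z^2


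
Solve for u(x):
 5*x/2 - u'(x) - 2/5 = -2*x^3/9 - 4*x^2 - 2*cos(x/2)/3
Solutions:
 u(x) = C1 + x^4/18 + 4*x^3/3 + 5*x^2/4 - 2*x/5 + 4*sin(x/2)/3


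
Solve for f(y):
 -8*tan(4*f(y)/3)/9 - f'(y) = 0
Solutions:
 f(y) = -3*asin(C1*exp(-32*y/27))/4 + 3*pi/4
 f(y) = 3*asin(C1*exp(-32*y/27))/4


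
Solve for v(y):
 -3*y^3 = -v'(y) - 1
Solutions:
 v(y) = C1 + 3*y^4/4 - y


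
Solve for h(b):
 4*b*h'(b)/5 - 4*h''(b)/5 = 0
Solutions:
 h(b) = C1 + C2*erfi(sqrt(2)*b/2)


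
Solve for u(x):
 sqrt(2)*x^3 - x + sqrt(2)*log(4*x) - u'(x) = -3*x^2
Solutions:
 u(x) = C1 + sqrt(2)*x^4/4 + x^3 - x^2/2 + sqrt(2)*x*log(x) - sqrt(2)*x + 2*sqrt(2)*x*log(2)


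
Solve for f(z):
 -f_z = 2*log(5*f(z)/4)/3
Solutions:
 -3*Integral(1/(-log(_y) - log(5) + 2*log(2)), (_y, f(z)))/2 = C1 - z


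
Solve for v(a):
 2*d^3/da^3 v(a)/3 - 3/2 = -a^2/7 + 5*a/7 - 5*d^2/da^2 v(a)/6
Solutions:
 v(a) = C1 + C2*a + C3*exp(-5*a/4) - a^4/70 + 33*a^3/175 + 783*a^2/1750


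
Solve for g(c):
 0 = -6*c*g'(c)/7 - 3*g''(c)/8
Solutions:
 g(c) = C1 + C2*erf(2*sqrt(14)*c/7)


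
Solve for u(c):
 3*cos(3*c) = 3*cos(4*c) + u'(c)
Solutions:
 u(c) = C1 + sin(3*c) - 3*sin(4*c)/4


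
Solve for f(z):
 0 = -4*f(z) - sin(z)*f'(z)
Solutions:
 f(z) = C1*(cos(z)^2 + 2*cos(z) + 1)/(cos(z)^2 - 2*cos(z) + 1)


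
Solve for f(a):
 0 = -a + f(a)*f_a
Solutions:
 f(a) = -sqrt(C1 + a^2)
 f(a) = sqrt(C1 + a^2)


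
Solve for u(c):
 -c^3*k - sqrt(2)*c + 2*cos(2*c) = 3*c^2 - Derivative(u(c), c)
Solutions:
 u(c) = C1 + c^4*k/4 + c^3 + sqrt(2)*c^2/2 - sin(2*c)


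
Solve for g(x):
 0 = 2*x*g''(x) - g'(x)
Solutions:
 g(x) = C1 + C2*x^(3/2)


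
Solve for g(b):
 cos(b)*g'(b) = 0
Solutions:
 g(b) = C1


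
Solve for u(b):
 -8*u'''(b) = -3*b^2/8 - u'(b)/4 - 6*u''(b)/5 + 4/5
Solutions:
 u(b) = C1 + C2*exp(b*(3 - sqrt(59))/40) + C3*exp(b*(3 + sqrt(59))/40) - b^3/2 + 36*b^2/5 - 4048*b/25


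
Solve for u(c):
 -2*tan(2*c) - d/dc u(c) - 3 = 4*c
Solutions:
 u(c) = C1 - 2*c^2 - 3*c + log(cos(2*c))


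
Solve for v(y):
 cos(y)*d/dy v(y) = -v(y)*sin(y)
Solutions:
 v(y) = C1*cos(y)


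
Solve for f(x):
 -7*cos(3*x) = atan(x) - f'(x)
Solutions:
 f(x) = C1 + x*atan(x) - log(x^2 + 1)/2 + 7*sin(3*x)/3


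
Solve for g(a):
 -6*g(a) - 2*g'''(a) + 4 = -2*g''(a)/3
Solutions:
 g(a) = C1*exp(a*(2*2^(1/3)/(27*sqrt(6549) + 2185)^(1/3) + 4 + 2^(2/3)*(27*sqrt(6549) + 2185)^(1/3))/36)*sin(2^(1/3)*sqrt(3)*a*(-2^(1/3)*(27*sqrt(6549) + 2185)^(1/3) + 2/(27*sqrt(6549) + 2185)^(1/3))/36) + C2*exp(a*(2*2^(1/3)/(27*sqrt(6549) + 2185)^(1/3) + 4 + 2^(2/3)*(27*sqrt(6549) + 2185)^(1/3))/36)*cos(2^(1/3)*sqrt(3)*a*(-2^(1/3)*(27*sqrt(6549) + 2185)^(1/3) + 2/(27*sqrt(6549) + 2185)^(1/3))/36) + C3*exp(a*(-2^(2/3)*(27*sqrt(6549) + 2185)^(1/3) - 2*2^(1/3)/(27*sqrt(6549) + 2185)^(1/3) + 2)/18) + 2/3


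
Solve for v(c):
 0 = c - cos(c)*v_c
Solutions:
 v(c) = C1 + Integral(c/cos(c), c)


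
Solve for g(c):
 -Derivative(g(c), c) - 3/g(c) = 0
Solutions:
 g(c) = -sqrt(C1 - 6*c)
 g(c) = sqrt(C1 - 6*c)


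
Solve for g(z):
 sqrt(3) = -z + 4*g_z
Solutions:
 g(z) = C1 + z^2/8 + sqrt(3)*z/4


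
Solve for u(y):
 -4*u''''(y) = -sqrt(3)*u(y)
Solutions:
 u(y) = C1*exp(-sqrt(2)*3^(1/8)*y/2) + C2*exp(sqrt(2)*3^(1/8)*y/2) + C3*sin(sqrt(2)*3^(1/8)*y/2) + C4*cos(sqrt(2)*3^(1/8)*y/2)


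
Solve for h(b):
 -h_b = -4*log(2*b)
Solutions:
 h(b) = C1 + 4*b*log(b) - 4*b + b*log(16)


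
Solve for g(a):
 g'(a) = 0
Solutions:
 g(a) = C1


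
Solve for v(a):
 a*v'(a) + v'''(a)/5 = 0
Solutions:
 v(a) = C1 + Integral(C2*airyai(-5^(1/3)*a) + C3*airybi(-5^(1/3)*a), a)


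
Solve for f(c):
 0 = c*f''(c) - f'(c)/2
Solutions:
 f(c) = C1 + C2*c^(3/2)


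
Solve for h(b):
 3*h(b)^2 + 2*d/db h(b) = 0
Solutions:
 h(b) = 2/(C1 + 3*b)


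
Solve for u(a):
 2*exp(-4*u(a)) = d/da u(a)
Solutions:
 u(a) = log(-I*(C1 + 8*a)^(1/4))
 u(a) = log(I*(C1 + 8*a)^(1/4))
 u(a) = log(-(C1 + 8*a)^(1/4))
 u(a) = log(C1 + 8*a)/4


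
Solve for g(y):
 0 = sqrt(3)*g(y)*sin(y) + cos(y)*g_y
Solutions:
 g(y) = C1*cos(y)^(sqrt(3))


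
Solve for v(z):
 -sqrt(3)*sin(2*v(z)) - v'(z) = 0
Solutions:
 v(z) = pi - acos((-C1 - exp(4*sqrt(3)*z))/(C1 - exp(4*sqrt(3)*z)))/2
 v(z) = acos((-C1 - exp(4*sqrt(3)*z))/(C1 - exp(4*sqrt(3)*z)))/2


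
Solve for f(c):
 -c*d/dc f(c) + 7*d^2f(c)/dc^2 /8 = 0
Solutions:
 f(c) = C1 + C2*erfi(2*sqrt(7)*c/7)


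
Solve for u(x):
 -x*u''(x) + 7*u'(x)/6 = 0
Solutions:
 u(x) = C1 + C2*x^(13/6)


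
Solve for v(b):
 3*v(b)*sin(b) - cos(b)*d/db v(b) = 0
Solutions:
 v(b) = C1/cos(b)^3


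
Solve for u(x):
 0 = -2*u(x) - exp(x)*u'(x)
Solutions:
 u(x) = C1*exp(2*exp(-x))


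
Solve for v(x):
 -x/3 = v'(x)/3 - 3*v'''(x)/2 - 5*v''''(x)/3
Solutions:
 v(x) = C1 + C2*exp(-x*(9/(10*sqrt(46) + 73)^(1/3) + (10*sqrt(46) + 73)^(1/3) + 6)/20)*sin(sqrt(3)*x*(-(10*sqrt(46) + 73)^(1/3) + 9/(10*sqrt(46) + 73)^(1/3))/20) + C3*exp(-x*(9/(10*sqrt(46) + 73)^(1/3) + (10*sqrt(46) + 73)^(1/3) + 6)/20)*cos(sqrt(3)*x*(-(10*sqrt(46) + 73)^(1/3) + 9/(10*sqrt(46) + 73)^(1/3))/20) + C4*exp(x*(-3 + 9/(10*sqrt(46) + 73)^(1/3) + (10*sqrt(46) + 73)^(1/3))/10) - x^2/2


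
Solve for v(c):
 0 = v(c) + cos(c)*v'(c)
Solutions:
 v(c) = C1*sqrt(sin(c) - 1)/sqrt(sin(c) + 1)


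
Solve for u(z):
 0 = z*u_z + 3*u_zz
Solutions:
 u(z) = C1 + C2*erf(sqrt(6)*z/6)


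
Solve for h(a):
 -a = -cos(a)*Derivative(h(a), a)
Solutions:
 h(a) = C1 + Integral(a/cos(a), a)


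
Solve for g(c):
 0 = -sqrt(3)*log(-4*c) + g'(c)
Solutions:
 g(c) = C1 + sqrt(3)*c*log(-c) + sqrt(3)*c*(-1 + 2*log(2))


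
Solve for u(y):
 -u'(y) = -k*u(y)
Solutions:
 u(y) = C1*exp(k*y)


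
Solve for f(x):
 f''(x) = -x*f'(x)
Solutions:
 f(x) = C1 + C2*erf(sqrt(2)*x/2)


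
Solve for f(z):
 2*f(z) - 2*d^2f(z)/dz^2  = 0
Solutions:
 f(z) = C1*exp(-z) + C2*exp(z)


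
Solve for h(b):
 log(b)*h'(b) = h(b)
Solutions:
 h(b) = C1*exp(li(b))


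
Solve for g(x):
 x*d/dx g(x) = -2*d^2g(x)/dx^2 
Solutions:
 g(x) = C1 + C2*erf(x/2)


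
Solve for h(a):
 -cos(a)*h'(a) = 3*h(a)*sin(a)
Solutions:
 h(a) = C1*cos(a)^3


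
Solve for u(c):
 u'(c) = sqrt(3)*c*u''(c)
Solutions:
 u(c) = C1 + C2*c^(sqrt(3)/3 + 1)


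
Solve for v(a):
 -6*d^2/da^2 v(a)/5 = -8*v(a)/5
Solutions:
 v(a) = C1*exp(-2*sqrt(3)*a/3) + C2*exp(2*sqrt(3)*a/3)


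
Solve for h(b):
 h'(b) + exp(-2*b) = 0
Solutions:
 h(b) = C1 + exp(-2*b)/2


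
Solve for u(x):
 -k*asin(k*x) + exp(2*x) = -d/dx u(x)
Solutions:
 u(x) = C1 + k*Piecewise((x*asin(k*x) + sqrt(-k^2*x^2 + 1)/k, Ne(k, 0)), (0, True)) - exp(2*x)/2


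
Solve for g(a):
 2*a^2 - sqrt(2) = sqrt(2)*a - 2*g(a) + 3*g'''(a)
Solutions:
 g(a) = C3*exp(2^(1/3)*3^(2/3)*a/3) - a^2 + sqrt(2)*a/2 + (C1*sin(2^(1/3)*3^(1/6)*a/2) + C2*cos(2^(1/3)*3^(1/6)*a/2))*exp(-2^(1/3)*3^(2/3)*a/6) + sqrt(2)/2


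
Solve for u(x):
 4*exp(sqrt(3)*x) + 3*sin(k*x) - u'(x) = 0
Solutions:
 u(x) = C1 + 4*sqrt(3)*exp(sqrt(3)*x)/3 - 3*cos(k*x)/k


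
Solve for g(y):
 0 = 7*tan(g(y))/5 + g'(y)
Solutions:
 g(y) = pi - asin(C1*exp(-7*y/5))
 g(y) = asin(C1*exp(-7*y/5))


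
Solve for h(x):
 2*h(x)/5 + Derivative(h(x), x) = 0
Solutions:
 h(x) = C1*exp(-2*x/5)


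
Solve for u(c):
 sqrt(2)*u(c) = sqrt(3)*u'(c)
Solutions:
 u(c) = C1*exp(sqrt(6)*c/3)


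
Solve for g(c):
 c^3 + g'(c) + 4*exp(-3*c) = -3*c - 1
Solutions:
 g(c) = C1 - c^4/4 - 3*c^2/2 - c + 4*exp(-3*c)/3


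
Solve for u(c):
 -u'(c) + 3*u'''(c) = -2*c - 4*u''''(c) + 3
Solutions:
 u(c) = C1 + C2*exp(-c*((4*sqrt(3) + 7)^(-1/3) + 2 + (4*sqrt(3) + 7)^(1/3))/8)*sin(sqrt(3)*c*(-(4*sqrt(3) + 7)^(1/3) + (4*sqrt(3) + 7)^(-1/3))/8) + C3*exp(-c*((4*sqrt(3) + 7)^(-1/3) + 2 + (4*sqrt(3) + 7)^(1/3))/8)*cos(sqrt(3)*c*(-(4*sqrt(3) + 7)^(1/3) + (4*sqrt(3) + 7)^(-1/3))/8) + C4*exp(c*(-1 + (4*sqrt(3) + 7)^(-1/3) + (4*sqrt(3) + 7)^(1/3))/4) + c^2 - 3*c


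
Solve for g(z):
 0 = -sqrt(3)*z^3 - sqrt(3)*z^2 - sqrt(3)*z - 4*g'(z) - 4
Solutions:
 g(z) = C1 - sqrt(3)*z^4/16 - sqrt(3)*z^3/12 - sqrt(3)*z^2/8 - z


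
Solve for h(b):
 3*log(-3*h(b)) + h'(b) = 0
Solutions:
 Integral(1/(log(-_y) + log(3)), (_y, h(b)))/3 = C1 - b


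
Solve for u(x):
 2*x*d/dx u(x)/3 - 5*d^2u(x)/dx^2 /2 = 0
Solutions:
 u(x) = C1 + C2*erfi(sqrt(30)*x/15)


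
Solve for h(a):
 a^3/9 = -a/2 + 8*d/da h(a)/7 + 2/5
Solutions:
 h(a) = C1 + 7*a^4/288 + 7*a^2/32 - 7*a/20


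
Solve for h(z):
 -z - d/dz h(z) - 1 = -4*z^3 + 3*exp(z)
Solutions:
 h(z) = C1 + z^4 - z^2/2 - z - 3*exp(z)


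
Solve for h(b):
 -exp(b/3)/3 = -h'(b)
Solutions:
 h(b) = C1 + exp(b/3)


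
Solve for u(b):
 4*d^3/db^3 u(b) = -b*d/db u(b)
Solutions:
 u(b) = C1 + Integral(C2*airyai(-2^(1/3)*b/2) + C3*airybi(-2^(1/3)*b/2), b)


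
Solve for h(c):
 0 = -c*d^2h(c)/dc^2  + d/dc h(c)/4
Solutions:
 h(c) = C1 + C2*c^(5/4)


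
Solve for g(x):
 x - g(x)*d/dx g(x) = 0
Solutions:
 g(x) = -sqrt(C1 + x^2)
 g(x) = sqrt(C1 + x^2)


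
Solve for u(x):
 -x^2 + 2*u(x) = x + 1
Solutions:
 u(x) = x^2/2 + x/2 + 1/2


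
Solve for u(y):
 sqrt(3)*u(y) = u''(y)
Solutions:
 u(y) = C1*exp(-3^(1/4)*y) + C2*exp(3^(1/4)*y)


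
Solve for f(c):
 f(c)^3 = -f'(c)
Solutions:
 f(c) = -sqrt(2)*sqrt(-1/(C1 - c))/2
 f(c) = sqrt(2)*sqrt(-1/(C1 - c))/2


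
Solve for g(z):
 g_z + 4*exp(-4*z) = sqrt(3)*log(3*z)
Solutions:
 g(z) = C1 + sqrt(3)*z*log(z) + sqrt(3)*z*(-1 + log(3)) + exp(-4*z)


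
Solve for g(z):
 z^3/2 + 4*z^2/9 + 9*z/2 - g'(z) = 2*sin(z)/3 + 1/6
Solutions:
 g(z) = C1 + z^4/8 + 4*z^3/27 + 9*z^2/4 - z/6 + 2*cos(z)/3


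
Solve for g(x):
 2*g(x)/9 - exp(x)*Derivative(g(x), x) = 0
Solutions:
 g(x) = C1*exp(-2*exp(-x)/9)


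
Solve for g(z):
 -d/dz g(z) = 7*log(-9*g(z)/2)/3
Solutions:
 3*Integral(1/(log(-_y) - log(2) + 2*log(3)), (_y, g(z)))/7 = C1 - z


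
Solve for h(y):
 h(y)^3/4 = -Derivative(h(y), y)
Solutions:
 h(y) = -sqrt(2)*sqrt(-1/(C1 - y))
 h(y) = sqrt(2)*sqrt(-1/(C1 - y))


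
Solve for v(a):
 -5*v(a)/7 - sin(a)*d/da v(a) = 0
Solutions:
 v(a) = C1*(cos(a) + 1)^(5/14)/(cos(a) - 1)^(5/14)


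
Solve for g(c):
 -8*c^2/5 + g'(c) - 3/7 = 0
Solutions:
 g(c) = C1 + 8*c^3/15 + 3*c/7


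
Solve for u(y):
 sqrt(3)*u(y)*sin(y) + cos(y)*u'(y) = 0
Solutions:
 u(y) = C1*cos(y)^(sqrt(3))


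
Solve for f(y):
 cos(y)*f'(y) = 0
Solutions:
 f(y) = C1


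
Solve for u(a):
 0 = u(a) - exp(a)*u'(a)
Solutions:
 u(a) = C1*exp(-exp(-a))


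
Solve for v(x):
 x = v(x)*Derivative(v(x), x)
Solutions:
 v(x) = -sqrt(C1 + x^2)
 v(x) = sqrt(C1 + x^2)


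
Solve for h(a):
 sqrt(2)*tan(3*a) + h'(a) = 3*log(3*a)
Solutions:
 h(a) = C1 + 3*a*log(a) - 3*a + 3*a*log(3) + sqrt(2)*log(cos(3*a))/3


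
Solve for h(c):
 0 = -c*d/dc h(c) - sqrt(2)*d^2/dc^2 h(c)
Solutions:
 h(c) = C1 + C2*erf(2^(1/4)*c/2)


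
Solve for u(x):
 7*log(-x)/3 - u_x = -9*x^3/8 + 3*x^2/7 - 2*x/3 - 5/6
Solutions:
 u(x) = C1 + 9*x^4/32 - x^3/7 + x^2/3 + 7*x*log(-x)/3 - 3*x/2


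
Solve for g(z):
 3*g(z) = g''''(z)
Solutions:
 g(z) = C1*exp(-3^(1/4)*z) + C2*exp(3^(1/4)*z) + C3*sin(3^(1/4)*z) + C4*cos(3^(1/4)*z)


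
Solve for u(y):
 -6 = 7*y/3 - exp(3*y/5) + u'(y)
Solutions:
 u(y) = C1 - 7*y^2/6 - 6*y + 5*exp(3*y/5)/3


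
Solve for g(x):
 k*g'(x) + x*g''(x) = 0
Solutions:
 g(x) = C1 + x^(1 - re(k))*(C2*sin(log(x)*Abs(im(k))) + C3*cos(log(x)*im(k)))


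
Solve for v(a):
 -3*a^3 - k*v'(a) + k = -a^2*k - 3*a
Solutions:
 v(a) = C1 - 3*a^4/(4*k) + a^3/3 + 3*a^2/(2*k) + a


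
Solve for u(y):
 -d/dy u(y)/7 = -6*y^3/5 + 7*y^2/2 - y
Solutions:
 u(y) = C1 + 21*y^4/10 - 49*y^3/6 + 7*y^2/2


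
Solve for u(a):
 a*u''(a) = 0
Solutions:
 u(a) = C1 + C2*a


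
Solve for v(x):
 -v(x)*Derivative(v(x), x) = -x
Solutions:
 v(x) = -sqrt(C1 + x^2)
 v(x) = sqrt(C1 + x^2)


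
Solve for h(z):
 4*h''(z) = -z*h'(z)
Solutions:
 h(z) = C1 + C2*erf(sqrt(2)*z/4)


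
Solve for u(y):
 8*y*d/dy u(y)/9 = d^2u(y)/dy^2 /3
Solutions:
 u(y) = C1 + C2*erfi(2*sqrt(3)*y/3)


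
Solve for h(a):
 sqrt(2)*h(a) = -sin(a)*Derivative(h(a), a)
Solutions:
 h(a) = C1*(cos(a) + 1)^(sqrt(2)/2)/(cos(a) - 1)^(sqrt(2)/2)


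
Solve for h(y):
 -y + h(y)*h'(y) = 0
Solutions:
 h(y) = -sqrt(C1 + y^2)
 h(y) = sqrt(C1 + y^2)


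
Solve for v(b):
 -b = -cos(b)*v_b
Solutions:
 v(b) = C1 + Integral(b/cos(b), b)


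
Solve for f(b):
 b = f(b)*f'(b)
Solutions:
 f(b) = -sqrt(C1 + b^2)
 f(b) = sqrt(C1 + b^2)


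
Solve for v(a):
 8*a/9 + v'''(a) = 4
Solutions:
 v(a) = C1 + C2*a + C3*a^2 - a^4/27 + 2*a^3/3


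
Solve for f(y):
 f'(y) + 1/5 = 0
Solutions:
 f(y) = C1 - y/5


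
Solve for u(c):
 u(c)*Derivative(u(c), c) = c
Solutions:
 u(c) = -sqrt(C1 + c^2)
 u(c) = sqrt(C1 + c^2)


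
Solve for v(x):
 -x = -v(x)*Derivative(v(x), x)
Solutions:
 v(x) = -sqrt(C1 + x^2)
 v(x) = sqrt(C1 + x^2)


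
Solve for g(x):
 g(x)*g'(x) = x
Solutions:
 g(x) = -sqrt(C1 + x^2)
 g(x) = sqrt(C1 + x^2)


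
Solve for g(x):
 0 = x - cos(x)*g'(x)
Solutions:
 g(x) = C1 + Integral(x/cos(x), x)


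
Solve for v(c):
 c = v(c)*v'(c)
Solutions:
 v(c) = -sqrt(C1 + c^2)
 v(c) = sqrt(C1 + c^2)


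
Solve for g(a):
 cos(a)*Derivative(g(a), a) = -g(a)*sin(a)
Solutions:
 g(a) = C1*cos(a)


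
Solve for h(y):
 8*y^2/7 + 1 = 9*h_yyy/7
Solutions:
 h(y) = C1 + C2*y + C3*y^2 + 2*y^5/135 + 7*y^3/54


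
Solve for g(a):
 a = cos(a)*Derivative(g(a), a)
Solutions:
 g(a) = C1 + Integral(a/cos(a), a)


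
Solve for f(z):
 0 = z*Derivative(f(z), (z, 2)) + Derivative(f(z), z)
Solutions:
 f(z) = C1 + C2*log(z)


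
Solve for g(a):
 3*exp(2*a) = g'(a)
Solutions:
 g(a) = C1 + 3*exp(2*a)/2


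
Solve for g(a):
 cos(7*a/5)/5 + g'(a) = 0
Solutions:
 g(a) = C1 - sin(7*a/5)/7


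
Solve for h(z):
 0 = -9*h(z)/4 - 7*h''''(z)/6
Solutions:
 h(z) = (C1*sin(2^(1/4)*21^(3/4)*z/14) + C2*cos(2^(1/4)*21^(3/4)*z/14))*exp(-2^(1/4)*21^(3/4)*z/14) + (C3*sin(2^(1/4)*21^(3/4)*z/14) + C4*cos(2^(1/4)*21^(3/4)*z/14))*exp(2^(1/4)*21^(3/4)*z/14)


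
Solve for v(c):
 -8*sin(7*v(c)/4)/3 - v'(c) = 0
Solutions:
 8*c/3 + 2*log(cos(7*v(c)/4) - 1)/7 - 2*log(cos(7*v(c)/4) + 1)/7 = C1


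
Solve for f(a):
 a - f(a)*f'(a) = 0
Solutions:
 f(a) = -sqrt(C1 + a^2)
 f(a) = sqrt(C1 + a^2)


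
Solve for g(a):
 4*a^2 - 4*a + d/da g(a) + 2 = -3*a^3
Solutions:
 g(a) = C1 - 3*a^4/4 - 4*a^3/3 + 2*a^2 - 2*a


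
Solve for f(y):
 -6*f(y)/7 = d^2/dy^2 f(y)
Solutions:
 f(y) = C1*sin(sqrt(42)*y/7) + C2*cos(sqrt(42)*y/7)


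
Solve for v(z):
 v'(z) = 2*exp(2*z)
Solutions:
 v(z) = C1 + exp(2*z)


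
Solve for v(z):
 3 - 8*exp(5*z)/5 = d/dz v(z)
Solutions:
 v(z) = C1 + 3*z - 8*exp(5*z)/25


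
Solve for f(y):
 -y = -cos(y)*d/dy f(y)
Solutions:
 f(y) = C1 + Integral(y/cos(y), y)


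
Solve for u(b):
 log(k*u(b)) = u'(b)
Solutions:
 li(k*u(b))/k = C1 + b


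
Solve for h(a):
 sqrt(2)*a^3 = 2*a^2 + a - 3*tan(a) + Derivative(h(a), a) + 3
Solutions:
 h(a) = C1 + sqrt(2)*a^4/4 - 2*a^3/3 - a^2/2 - 3*a - 3*log(cos(a))


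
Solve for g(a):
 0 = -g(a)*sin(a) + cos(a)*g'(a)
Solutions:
 g(a) = C1/cos(a)


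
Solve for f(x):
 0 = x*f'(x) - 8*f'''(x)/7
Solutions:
 f(x) = C1 + Integral(C2*airyai(7^(1/3)*x/2) + C3*airybi(7^(1/3)*x/2), x)


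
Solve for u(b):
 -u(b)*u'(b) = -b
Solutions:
 u(b) = -sqrt(C1 + b^2)
 u(b) = sqrt(C1 + b^2)


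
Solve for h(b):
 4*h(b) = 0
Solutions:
 h(b) = 0


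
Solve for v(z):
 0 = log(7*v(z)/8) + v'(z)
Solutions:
 -Integral(1/(-log(_y) - log(7) + 3*log(2)), (_y, v(z))) = C1 - z


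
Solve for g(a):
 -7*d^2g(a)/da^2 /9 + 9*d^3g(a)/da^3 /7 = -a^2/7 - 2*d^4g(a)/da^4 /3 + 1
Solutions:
 g(a) = C1 + C2*a + C3*exp(a*(-81 + sqrt(14793))/84) + C4*exp(-a*(81 + sqrt(14793))/84) + 3*a^4/196 + 243*a^3/2401 + 3879*a^2/235298


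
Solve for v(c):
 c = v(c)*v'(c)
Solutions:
 v(c) = -sqrt(C1 + c^2)
 v(c) = sqrt(C1 + c^2)


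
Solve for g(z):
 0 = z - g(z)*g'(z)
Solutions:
 g(z) = -sqrt(C1 + z^2)
 g(z) = sqrt(C1 + z^2)


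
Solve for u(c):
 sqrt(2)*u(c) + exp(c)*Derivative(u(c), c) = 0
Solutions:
 u(c) = C1*exp(sqrt(2)*exp(-c))


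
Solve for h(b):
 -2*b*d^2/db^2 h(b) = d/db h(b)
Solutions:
 h(b) = C1 + C2*sqrt(b)


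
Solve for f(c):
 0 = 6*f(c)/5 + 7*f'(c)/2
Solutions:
 f(c) = C1*exp(-12*c/35)


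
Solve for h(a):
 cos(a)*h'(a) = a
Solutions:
 h(a) = C1 + Integral(a/cos(a), a)


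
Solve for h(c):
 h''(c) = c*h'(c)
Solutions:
 h(c) = C1 + C2*erfi(sqrt(2)*c/2)


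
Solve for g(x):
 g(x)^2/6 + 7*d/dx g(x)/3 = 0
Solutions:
 g(x) = 14/(C1 + x)


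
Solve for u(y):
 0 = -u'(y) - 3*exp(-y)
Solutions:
 u(y) = C1 + 3*exp(-y)


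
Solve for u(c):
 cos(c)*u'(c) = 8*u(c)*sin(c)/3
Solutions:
 u(c) = C1/cos(c)^(8/3)


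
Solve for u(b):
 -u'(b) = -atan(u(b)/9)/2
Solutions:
 Integral(1/atan(_y/9), (_y, u(b))) = C1 + b/2


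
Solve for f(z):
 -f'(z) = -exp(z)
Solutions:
 f(z) = C1 + exp(z)


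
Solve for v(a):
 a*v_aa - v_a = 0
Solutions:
 v(a) = C1 + C2*a^2


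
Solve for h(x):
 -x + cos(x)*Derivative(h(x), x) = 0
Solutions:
 h(x) = C1 + Integral(x/cos(x), x)


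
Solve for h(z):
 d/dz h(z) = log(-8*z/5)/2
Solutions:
 h(z) = C1 + z*log(-z)/2 + z*(-log(5) - 1 + 3*log(2))/2


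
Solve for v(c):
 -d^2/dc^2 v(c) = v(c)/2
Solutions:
 v(c) = C1*sin(sqrt(2)*c/2) + C2*cos(sqrt(2)*c/2)


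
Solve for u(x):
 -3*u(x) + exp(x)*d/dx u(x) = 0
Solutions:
 u(x) = C1*exp(-3*exp(-x))


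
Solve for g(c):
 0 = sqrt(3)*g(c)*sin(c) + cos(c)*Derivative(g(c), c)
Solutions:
 g(c) = C1*cos(c)^(sqrt(3))


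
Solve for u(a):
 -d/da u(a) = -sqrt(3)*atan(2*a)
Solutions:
 u(a) = C1 + sqrt(3)*(a*atan(2*a) - log(4*a^2 + 1)/4)


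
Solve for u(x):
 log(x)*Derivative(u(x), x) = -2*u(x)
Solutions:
 u(x) = C1*exp(-2*li(x))


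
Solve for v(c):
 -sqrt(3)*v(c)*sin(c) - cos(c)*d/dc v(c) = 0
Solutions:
 v(c) = C1*cos(c)^(sqrt(3))


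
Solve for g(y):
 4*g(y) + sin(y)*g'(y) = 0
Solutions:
 g(y) = C1*(cos(y)^2 + 2*cos(y) + 1)/(cos(y)^2 - 2*cos(y) + 1)


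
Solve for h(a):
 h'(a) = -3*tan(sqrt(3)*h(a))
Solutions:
 h(a) = sqrt(3)*(pi - asin(C1*exp(-3*sqrt(3)*a)))/3
 h(a) = sqrt(3)*asin(C1*exp(-3*sqrt(3)*a))/3


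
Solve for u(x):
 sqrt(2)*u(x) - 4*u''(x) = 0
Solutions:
 u(x) = C1*exp(-2^(1/4)*x/2) + C2*exp(2^(1/4)*x/2)


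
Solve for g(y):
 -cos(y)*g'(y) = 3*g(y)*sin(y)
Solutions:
 g(y) = C1*cos(y)^3


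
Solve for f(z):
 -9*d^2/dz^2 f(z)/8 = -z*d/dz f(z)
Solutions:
 f(z) = C1 + C2*erfi(2*z/3)


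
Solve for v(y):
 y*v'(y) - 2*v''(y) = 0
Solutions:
 v(y) = C1 + C2*erfi(y/2)


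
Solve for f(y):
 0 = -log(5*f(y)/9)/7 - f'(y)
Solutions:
 -7*Integral(1/(-log(_y) - log(5) + 2*log(3)), (_y, f(y))) = C1 - y


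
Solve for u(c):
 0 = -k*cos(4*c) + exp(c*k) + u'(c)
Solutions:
 u(c) = C1 + k*sin(4*c)/4 - exp(c*k)/k


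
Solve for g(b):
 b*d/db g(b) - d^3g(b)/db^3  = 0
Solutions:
 g(b) = C1 + Integral(C2*airyai(b) + C3*airybi(b), b)


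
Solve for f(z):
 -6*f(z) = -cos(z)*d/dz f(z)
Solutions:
 f(z) = C1*(sin(z)^3 + 3*sin(z)^2 + 3*sin(z) + 1)/(sin(z)^3 - 3*sin(z)^2 + 3*sin(z) - 1)


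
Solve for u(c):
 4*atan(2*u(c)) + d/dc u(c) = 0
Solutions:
 Integral(1/atan(2*_y), (_y, u(c))) = C1 - 4*c


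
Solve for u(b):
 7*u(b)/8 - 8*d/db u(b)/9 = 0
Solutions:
 u(b) = C1*exp(63*b/64)


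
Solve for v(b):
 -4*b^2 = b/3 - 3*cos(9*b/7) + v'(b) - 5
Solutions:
 v(b) = C1 - 4*b^3/3 - b^2/6 + 5*b + 7*sin(9*b/7)/3


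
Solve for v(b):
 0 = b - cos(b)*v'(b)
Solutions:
 v(b) = C1 + Integral(b/cos(b), b)


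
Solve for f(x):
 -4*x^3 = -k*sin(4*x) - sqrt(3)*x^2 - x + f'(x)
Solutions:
 f(x) = C1 - k*cos(4*x)/4 - x^4 + sqrt(3)*x^3/3 + x^2/2


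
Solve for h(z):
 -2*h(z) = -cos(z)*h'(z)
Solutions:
 h(z) = C1*(sin(z) + 1)/(sin(z) - 1)


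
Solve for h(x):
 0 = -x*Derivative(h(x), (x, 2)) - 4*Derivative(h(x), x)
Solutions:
 h(x) = C1 + C2/x^3


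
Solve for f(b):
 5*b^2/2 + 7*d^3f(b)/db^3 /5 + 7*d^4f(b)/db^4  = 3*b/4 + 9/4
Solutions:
 f(b) = C1 + C2*b + C3*b^2 + C4*exp(-b/5) - 5*b^5/168 + 515*b^4/672 - 1265*b^3/84


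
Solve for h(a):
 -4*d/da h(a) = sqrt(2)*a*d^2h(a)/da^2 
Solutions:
 h(a) = C1 + C2*a^(1 - 2*sqrt(2))


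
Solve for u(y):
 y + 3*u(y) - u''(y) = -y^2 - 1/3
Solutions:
 u(y) = C1*exp(-sqrt(3)*y) + C2*exp(sqrt(3)*y) - y^2/3 - y/3 - 1/3


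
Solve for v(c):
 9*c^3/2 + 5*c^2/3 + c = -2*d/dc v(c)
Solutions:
 v(c) = C1 - 9*c^4/16 - 5*c^3/18 - c^2/4


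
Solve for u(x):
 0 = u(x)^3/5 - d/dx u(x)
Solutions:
 u(x) = -sqrt(10)*sqrt(-1/(C1 + x))/2
 u(x) = sqrt(10)*sqrt(-1/(C1 + x))/2


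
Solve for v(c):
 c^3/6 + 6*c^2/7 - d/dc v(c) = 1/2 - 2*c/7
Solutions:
 v(c) = C1 + c^4/24 + 2*c^3/7 + c^2/7 - c/2


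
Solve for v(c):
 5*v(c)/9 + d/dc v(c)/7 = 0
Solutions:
 v(c) = C1*exp(-35*c/9)


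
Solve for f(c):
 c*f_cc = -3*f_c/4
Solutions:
 f(c) = C1 + C2*c^(1/4)


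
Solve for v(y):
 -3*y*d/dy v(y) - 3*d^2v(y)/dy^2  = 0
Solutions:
 v(y) = C1 + C2*erf(sqrt(2)*y/2)


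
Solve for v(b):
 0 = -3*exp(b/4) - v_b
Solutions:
 v(b) = C1 - 12*exp(b/4)


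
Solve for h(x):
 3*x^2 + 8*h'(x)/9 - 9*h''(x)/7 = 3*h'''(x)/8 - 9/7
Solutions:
 h(x) = C1 + C2*exp(4*x*(-27 + sqrt(1317))/63) + C3*exp(-4*x*(27 + sqrt(1317))/63) - 9*x^3/8 - 2187*x^2/448 - 57753*x/3136


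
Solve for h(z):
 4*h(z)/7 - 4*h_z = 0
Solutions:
 h(z) = C1*exp(z/7)


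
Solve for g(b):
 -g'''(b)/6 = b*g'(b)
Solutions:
 g(b) = C1 + Integral(C2*airyai(-6^(1/3)*b) + C3*airybi(-6^(1/3)*b), b)


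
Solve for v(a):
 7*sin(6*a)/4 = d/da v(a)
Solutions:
 v(a) = C1 - 7*cos(6*a)/24


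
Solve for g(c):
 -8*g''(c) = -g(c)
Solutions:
 g(c) = C1*exp(-sqrt(2)*c/4) + C2*exp(sqrt(2)*c/4)


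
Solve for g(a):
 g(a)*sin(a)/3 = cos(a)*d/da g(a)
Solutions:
 g(a) = C1/cos(a)^(1/3)


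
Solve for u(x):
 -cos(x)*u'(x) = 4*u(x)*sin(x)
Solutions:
 u(x) = C1*cos(x)^4


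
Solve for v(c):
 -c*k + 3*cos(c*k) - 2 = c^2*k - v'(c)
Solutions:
 v(c) = C1 + c^3*k/3 + c^2*k/2 + 2*c - 3*sin(c*k)/k


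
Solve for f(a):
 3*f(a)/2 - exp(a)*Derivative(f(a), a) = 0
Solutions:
 f(a) = C1*exp(-3*exp(-a)/2)


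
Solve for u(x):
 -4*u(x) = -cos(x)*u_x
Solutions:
 u(x) = C1*(sin(x)^2 + 2*sin(x) + 1)/(sin(x)^2 - 2*sin(x) + 1)


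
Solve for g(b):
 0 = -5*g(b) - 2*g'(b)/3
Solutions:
 g(b) = C1*exp(-15*b/2)


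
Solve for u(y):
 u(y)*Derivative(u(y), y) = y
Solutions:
 u(y) = -sqrt(C1 + y^2)
 u(y) = sqrt(C1 + y^2)


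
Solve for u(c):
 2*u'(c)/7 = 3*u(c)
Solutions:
 u(c) = C1*exp(21*c/2)


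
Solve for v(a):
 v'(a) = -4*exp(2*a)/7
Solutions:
 v(a) = C1 - 2*exp(2*a)/7


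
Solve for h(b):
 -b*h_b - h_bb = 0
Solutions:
 h(b) = C1 + C2*erf(sqrt(2)*b/2)


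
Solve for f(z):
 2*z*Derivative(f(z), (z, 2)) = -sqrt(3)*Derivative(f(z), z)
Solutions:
 f(z) = C1 + C2*z^(1 - sqrt(3)/2)


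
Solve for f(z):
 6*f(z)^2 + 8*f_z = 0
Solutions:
 f(z) = 4/(C1 + 3*z)


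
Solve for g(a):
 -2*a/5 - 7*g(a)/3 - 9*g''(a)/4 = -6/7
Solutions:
 g(a) = C1*sin(2*sqrt(21)*a/9) + C2*cos(2*sqrt(21)*a/9) - 6*a/35 + 18/49


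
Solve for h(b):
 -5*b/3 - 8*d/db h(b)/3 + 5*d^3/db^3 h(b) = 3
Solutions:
 h(b) = C1 + C2*exp(-2*sqrt(30)*b/15) + C3*exp(2*sqrt(30)*b/15) - 5*b^2/16 - 9*b/8
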